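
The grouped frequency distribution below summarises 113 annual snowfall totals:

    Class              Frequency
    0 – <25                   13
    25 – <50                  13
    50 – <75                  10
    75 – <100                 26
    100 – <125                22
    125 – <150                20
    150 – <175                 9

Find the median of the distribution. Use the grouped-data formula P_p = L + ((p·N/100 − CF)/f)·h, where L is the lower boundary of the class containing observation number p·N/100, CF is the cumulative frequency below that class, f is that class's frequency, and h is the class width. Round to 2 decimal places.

N = 113; target position k = 50/100 · 113 = 56.5.
Cumulative frequencies: 13, 26, 36, 62, 84, 104, 113.
Observation 56.5 falls in the class 75 – <100.
L = 75, CF = 36, f = 26, h = 25.
P50 = 75 + ((56.5 − 36)/26)·25 = 75 + 19.7115 = 94.7115.

94.71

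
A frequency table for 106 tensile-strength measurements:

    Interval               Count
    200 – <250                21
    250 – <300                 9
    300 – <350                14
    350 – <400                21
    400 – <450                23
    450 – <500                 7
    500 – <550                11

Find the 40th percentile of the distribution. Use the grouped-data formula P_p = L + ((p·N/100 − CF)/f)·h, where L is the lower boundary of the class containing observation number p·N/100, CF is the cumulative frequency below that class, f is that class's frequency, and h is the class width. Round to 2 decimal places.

N = 106; target position k = 40/100 · 106 = 42.4.
Cumulative frequencies: 21, 30, 44, 65, 88, 95, 106.
Observation 42.4 falls in the class 300 – <350.
L = 300, CF = 30, f = 14, h = 50.
P40 = 300 + ((42.4 − 30)/14)·50 = 300 + 44.2857 = 344.286.

344.29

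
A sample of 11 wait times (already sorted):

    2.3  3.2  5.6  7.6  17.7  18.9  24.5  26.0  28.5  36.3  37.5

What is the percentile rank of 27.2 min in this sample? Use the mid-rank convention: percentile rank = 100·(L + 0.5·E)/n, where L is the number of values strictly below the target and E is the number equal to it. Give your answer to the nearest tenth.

Count below 27.2: L = 8; count equal: E = 0; n = 11.
Percentile rank = 100·(8 + 0.5·0)/11 = 100·8/11 = 72.73.

72.7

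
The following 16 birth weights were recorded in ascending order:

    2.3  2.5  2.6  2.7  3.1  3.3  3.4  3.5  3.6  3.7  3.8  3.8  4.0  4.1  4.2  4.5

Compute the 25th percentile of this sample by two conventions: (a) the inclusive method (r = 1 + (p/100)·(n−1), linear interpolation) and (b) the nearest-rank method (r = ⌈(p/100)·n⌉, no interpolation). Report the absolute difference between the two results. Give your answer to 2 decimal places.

0.30

n = 16.
(a) r = 4.75; between ranks 4 (2.7) and 5 (3.1): 3.
(b) the nearest-rank method: rank 4 → 2.7.
|3 − 2.7| = 0.3.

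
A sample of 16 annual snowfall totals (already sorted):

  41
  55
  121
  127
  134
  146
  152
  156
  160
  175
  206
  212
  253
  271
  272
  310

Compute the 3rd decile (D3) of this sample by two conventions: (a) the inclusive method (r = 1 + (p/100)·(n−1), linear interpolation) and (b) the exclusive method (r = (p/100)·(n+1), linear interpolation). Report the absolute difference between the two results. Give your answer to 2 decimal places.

4.80

n = 16.
(a) r = 5.5; between ranks 5 (134) and 6 (146): 140.
(b) r = 5.1; between ranks 5 (134) and 6 (146): 135.2.
|140 − 135.2| = 4.8.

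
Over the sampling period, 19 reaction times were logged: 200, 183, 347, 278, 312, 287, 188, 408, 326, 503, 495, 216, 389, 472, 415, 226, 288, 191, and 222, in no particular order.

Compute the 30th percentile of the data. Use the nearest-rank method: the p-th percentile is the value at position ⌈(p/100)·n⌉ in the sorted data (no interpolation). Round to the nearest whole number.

Sorted: 183, 188, 191, 200, 216, 222, 226, 278, 287, 288, 312, 326, 347, 389, 408, 415, 472, 495, 503.
n = 19.
Position = ⌈30/100 · 19⌉ = ⌈5.7⌉ = 6.
The value at rank 6 is 222.

222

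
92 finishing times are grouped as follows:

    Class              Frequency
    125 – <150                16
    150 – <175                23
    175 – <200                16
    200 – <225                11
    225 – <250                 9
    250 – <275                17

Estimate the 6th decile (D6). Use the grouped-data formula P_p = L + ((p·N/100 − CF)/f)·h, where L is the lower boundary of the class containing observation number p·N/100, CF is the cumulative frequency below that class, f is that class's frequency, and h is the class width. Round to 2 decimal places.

N = 92; target position k = 60/100 · 92 = 55.2.
Cumulative frequencies: 16, 39, 55, 66, 75, 92.
Observation 55.2 falls in the class 200 – <225.
L = 200, CF = 55, f = 11, h = 25.
P60 = 200 + ((55.2 − 55)/11)·25 = 200 + 0.454545 = 200.455.

200.45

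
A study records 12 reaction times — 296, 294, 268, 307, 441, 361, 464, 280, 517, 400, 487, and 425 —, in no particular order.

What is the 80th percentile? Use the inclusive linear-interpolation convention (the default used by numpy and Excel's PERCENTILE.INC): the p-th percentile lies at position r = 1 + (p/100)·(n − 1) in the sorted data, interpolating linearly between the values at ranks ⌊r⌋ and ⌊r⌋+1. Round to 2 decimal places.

459.40

Sorted: 268, 280, 294, 296, 307, 361, 400, 425, 441, 464, 487, 517.
n = 12.
r = 1 + (80/100)·(12 − 1) = 1 + 8.8 = 9.8.
Rank 9 is 441 and rank 10 is 464.
Interpolate: 441 + 0.8·(464 − 441) = 441 + 0.8·23 = 459.4.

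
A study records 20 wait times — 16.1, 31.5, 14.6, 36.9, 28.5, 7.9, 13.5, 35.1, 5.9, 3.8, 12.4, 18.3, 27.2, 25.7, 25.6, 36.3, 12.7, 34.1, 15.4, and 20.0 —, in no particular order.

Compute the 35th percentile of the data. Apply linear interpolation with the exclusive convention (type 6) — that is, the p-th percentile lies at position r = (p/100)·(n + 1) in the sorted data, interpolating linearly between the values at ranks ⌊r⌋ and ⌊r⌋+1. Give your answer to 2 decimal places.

Sorted: 3.8, 5.9, 7.9, 12.4, 12.7, 13.5, 14.6, 15.4, 16.1, 18.3, 20.0, 25.6, 25.7, 27.2, 28.5, 31.5, 34.1, 35.1, 36.3, 36.9.
n = 20.
r = (35/100)·(20 + 1) = 7.35.
Rank 7 is 14.6 and rank 8 is 15.4.
Interpolate: 14.6 + 0.35·(15.4 − 14.6) = 14.6 + 0.35·0.8 = 14.88.

14.88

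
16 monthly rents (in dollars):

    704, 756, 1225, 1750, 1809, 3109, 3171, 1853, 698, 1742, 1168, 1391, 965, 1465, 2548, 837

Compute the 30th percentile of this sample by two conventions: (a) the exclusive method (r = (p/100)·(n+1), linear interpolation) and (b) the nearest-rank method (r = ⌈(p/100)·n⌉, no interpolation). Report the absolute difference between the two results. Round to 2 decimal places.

20.30

Sorted: 698, 704, 756, 837, 965, 1168, 1225, 1391, 1465, 1742, 1750, 1809, 1853, 2548, 3109, 3171.
n = 16.
(a) r = 5.1; between ranks 5 (965) and 6 (1168): 985.3.
(b) the nearest-rank method: rank 5 → 965.
|985.3 − 965| = 20.3.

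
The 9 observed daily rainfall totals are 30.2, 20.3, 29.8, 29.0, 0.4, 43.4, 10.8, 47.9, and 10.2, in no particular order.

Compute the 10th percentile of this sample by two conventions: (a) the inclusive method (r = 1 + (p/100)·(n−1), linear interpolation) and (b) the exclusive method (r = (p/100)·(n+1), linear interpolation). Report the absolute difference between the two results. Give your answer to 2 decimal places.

7.84

Sorted: 0.4, 10.2, 10.8, 20.3, 29.0, 29.8, 30.2, 43.4, 47.9.
n = 9.
(a) r = 1.8; between ranks 1 (0.4) and 2 (10.2): 8.24.
(b) r = 1 → value at rank 1 = 0.4.
|8.24 − 0.4| = 7.84.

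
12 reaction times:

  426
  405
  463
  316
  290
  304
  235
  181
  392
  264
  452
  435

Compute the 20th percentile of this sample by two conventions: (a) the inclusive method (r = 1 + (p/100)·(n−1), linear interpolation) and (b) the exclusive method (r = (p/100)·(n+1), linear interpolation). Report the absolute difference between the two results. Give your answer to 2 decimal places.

Sorted: 181, 235, 264, 290, 304, 316, 392, 405, 426, 435, 452, 463.
n = 12.
(a) r = 3.2; between ranks 3 (264) and 4 (290): 269.2.
(b) r = 2.6; between ranks 2 (235) and 3 (264): 252.4.
|269.2 − 252.4| = 16.8.

16.80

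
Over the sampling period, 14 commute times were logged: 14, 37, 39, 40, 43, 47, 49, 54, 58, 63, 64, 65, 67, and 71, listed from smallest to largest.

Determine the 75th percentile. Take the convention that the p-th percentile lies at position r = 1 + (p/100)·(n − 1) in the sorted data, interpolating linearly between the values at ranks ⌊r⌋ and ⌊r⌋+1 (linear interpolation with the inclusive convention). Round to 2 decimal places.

63.75

n = 14.
r = 1 + (75/100)·(14 − 1) = 1 + 9.75 = 10.75.
Rank 10 is 63 and rank 11 is 64.
Interpolate: 63 + 0.75·(64 − 63) = 63 + 0.75·1 = 63.75.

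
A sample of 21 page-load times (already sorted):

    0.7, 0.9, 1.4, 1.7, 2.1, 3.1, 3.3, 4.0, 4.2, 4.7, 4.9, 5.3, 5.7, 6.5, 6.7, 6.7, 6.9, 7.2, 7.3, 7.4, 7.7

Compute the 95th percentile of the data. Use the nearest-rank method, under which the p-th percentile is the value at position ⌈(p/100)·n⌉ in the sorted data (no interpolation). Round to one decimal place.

7.4

n = 21.
Position = ⌈95/100 · 21⌉ = ⌈19.95⌉ = 20.
The value at rank 20 is 7.4.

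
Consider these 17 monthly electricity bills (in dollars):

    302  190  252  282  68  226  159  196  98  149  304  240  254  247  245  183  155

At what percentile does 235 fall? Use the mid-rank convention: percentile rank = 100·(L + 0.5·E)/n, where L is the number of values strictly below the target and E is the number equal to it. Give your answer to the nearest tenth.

52.9

Sorted: 68, 98, 149, 155, 159, 183, 190, 196, 226, 240, 245, 247, 252, 254, 282, 302, 304.
Count below 235: L = 9; count equal: E = 0; n = 17.
Percentile rank = 100·(9 + 0.5·0)/17 = 100·9/17 = 52.94.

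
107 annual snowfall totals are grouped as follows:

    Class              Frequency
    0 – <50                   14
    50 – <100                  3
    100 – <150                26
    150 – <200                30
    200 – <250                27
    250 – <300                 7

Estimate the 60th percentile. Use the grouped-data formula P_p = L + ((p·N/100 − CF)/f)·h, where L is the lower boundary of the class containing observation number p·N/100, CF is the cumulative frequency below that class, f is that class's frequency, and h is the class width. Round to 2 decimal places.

N = 107; target position k = 60/100 · 107 = 64.2.
Cumulative frequencies: 14, 17, 43, 73, 100, 107.
Observation 64.2 falls in the class 150 – <200.
L = 150, CF = 43, f = 30, h = 50.
P60 = 150 + ((64.2 − 43)/30)·50 = 150 + 35.3333 = 185.333.

185.33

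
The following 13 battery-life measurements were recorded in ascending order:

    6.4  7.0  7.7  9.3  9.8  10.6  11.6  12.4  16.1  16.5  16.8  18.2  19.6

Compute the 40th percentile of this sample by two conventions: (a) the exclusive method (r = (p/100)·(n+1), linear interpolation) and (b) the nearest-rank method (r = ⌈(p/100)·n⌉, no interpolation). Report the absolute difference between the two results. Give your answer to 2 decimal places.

n = 13.
(a) r = 5.6; between ranks 5 (9.8) and 6 (10.6): 10.28.
(b) the nearest-rank method: rank 6 → 10.6.
|10.28 − 10.6| = 0.32.

0.32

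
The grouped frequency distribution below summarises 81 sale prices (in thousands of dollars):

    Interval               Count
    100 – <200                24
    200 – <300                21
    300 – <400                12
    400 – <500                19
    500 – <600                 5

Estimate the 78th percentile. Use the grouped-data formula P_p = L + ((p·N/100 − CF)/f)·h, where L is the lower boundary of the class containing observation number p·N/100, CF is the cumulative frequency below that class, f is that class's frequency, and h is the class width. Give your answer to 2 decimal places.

432.53

N = 81; target position k = 78/100 · 81 = 63.18.
Cumulative frequencies: 24, 45, 57, 76, 81.
Observation 63.18 falls in the class 400 – <500.
L = 400, CF = 57, f = 19, h = 100.
P78 = 400 + ((63.18 − 57)/19)·100 = 400 + 32.5263 = 432.526.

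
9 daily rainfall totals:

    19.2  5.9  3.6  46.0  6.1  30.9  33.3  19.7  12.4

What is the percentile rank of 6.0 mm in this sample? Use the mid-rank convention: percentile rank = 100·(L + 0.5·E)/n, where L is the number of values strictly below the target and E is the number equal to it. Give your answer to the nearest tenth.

22.2

Sorted: 3.6, 5.9, 6.1, 12.4, 19.2, 19.7, 30.9, 33.3, 46.0.
Count below 6.0: L = 2; count equal: E = 0; n = 9.
Percentile rank = 100·(2 + 0.5·0)/9 = 100·2/9 = 22.22.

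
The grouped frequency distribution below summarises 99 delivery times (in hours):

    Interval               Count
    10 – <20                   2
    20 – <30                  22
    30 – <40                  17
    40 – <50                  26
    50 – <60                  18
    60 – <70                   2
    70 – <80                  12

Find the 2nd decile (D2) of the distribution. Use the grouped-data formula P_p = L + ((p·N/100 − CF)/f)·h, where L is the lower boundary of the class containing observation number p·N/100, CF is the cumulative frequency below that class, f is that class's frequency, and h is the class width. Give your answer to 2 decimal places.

28.09

N = 99; target position k = 20/100 · 99 = 19.8.
Cumulative frequencies: 2, 24, 41, 67, 85, 87, 99.
Observation 19.8 falls in the class 20 – <30.
L = 20, CF = 2, f = 22, h = 10.
P20 = 20 + ((19.8 − 2)/22)·10 = 20 + 8.09091 = 28.0909.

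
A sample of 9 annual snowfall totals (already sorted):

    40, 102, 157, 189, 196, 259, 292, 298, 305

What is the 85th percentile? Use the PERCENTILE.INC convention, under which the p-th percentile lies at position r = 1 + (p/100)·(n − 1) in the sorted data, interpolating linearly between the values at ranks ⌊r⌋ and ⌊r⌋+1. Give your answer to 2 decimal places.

296.80

n = 9.
r = 1 + (85/100)·(9 − 1) = 1 + 6.8 = 7.8.
Rank 7 is 292 and rank 8 is 298.
Interpolate: 292 + 0.8·(298 − 292) = 292 + 0.8·6 = 296.8.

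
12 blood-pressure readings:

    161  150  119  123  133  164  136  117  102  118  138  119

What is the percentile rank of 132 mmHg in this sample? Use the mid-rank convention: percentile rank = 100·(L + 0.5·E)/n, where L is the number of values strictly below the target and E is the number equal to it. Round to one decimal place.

Sorted: 102, 117, 118, 119, 119, 123, 133, 136, 138, 150, 161, 164.
Count below 132: L = 6; count equal: E = 0; n = 12.
Percentile rank = 100·(6 + 0.5·0)/12 = 100·6/12 = 50.

50.0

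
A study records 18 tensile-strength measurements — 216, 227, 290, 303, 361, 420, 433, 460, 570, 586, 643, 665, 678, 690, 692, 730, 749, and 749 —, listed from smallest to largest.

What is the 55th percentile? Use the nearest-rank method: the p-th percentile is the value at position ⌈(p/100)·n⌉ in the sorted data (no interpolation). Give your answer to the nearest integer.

586

n = 18.
Position = ⌈55/100 · 18⌉ = ⌈9.9⌉ = 10.
The value at rank 10 is 586.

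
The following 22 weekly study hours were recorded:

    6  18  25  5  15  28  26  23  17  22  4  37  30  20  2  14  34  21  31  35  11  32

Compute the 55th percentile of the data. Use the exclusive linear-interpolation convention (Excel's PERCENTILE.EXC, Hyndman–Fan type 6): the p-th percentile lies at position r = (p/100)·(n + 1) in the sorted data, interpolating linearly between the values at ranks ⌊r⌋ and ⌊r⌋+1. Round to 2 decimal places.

22.65

Sorted: 2, 4, 5, 6, 11, 14, 15, 17, 18, 20, 21, 22, 23, 25, 26, 28, 30, 31, 32, 34, 35, 37.
n = 22.
r = (55/100)·(22 + 1) = 12.65.
Rank 12 is 22 and rank 13 is 23.
Interpolate: 22 + 0.65·(23 − 22) = 22 + 0.65·1 = 22.65.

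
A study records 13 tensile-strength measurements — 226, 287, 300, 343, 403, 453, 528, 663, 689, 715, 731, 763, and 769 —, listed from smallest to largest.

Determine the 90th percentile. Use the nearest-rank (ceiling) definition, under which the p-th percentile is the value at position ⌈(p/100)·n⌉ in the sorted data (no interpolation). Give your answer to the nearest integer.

763

n = 13.
Position = ⌈90/100 · 13⌉ = ⌈11.7⌉ = 12.
The value at rank 12 is 763.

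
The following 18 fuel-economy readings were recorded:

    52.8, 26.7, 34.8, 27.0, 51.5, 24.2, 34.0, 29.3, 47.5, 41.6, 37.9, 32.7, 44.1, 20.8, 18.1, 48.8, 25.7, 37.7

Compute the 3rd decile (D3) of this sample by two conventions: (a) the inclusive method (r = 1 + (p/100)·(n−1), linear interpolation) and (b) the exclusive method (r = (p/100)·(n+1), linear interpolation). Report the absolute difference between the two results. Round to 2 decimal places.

Sorted: 18.1, 20.8, 24.2, 25.7, 26.7, 27.0, 29.3, 32.7, 34.0, 34.8, 37.7, 37.9, 41.6, 44.1, 47.5, 48.8, 51.5, 52.8.
n = 18.
(a) r = 6.1; between ranks 6 (27.0) and 7 (29.3): 27.23.
(b) r = 5.7; between ranks 5 (26.7) and 6 (27.0): 26.91.
|27.23 − 26.91| = 0.32.

0.32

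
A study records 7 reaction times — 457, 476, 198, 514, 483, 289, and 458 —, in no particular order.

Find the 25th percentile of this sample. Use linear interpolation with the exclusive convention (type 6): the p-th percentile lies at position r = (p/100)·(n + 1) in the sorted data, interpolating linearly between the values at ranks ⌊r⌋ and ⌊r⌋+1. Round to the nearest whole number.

289

Sorted: 198, 289, 457, 458, 476, 483, 514.
n = 7.
r = (25/100)·(7 + 1) = 2.
r is an integer, so P25 is the value at rank 2: 289.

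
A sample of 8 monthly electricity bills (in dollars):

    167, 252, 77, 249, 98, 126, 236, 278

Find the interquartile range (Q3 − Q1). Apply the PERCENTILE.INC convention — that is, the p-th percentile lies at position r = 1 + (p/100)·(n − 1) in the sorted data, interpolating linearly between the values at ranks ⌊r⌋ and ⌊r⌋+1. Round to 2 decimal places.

130.75

Sorted: 77, 98, 126, 167, 236, 249, 252, 278.
n = 8.
P25: r = 2.75; ranks 2–3 are 98, 126; interpolating gives 119.
P75: r = 6.25; ranks 6–7 are 249, 252; interpolating gives 249.75.
Difference: 249.75 − 119 = 130.75.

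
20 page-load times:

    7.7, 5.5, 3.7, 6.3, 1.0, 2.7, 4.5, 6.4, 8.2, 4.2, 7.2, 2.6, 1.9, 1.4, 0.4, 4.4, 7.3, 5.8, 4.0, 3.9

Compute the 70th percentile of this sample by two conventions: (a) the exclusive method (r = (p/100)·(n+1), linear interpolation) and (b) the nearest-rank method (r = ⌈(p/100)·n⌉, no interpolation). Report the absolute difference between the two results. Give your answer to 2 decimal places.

Sorted: 0.4, 1.0, 1.4, 1.9, 2.6, 2.7, 3.7, 3.9, 4.0, 4.2, 4.4, 4.5, 5.5, 5.8, 6.3, 6.4, 7.2, 7.3, 7.7, 8.2.
n = 20.
(a) r = 14.7; between ranks 14 (5.8) and 15 (6.3): 6.15.
(b) the nearest-rank method: rank 14 → 5.8.
|6.15 − 5.8| = 0.35.

0.35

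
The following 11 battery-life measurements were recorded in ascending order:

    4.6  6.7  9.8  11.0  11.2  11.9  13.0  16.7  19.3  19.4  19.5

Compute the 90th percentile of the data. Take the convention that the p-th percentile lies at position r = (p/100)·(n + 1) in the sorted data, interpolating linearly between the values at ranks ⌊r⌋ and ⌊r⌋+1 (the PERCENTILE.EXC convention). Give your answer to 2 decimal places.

19.48

n = 11.
r = (90/100)·(11 + 1) = 10.8.
Rank 10 is 19.4 and rank 11 is 19.5.
Interpolate: 19.4 + 0.8·(19.5 − 19.4) = 19.4 + 0.8·0.1 = 19.48.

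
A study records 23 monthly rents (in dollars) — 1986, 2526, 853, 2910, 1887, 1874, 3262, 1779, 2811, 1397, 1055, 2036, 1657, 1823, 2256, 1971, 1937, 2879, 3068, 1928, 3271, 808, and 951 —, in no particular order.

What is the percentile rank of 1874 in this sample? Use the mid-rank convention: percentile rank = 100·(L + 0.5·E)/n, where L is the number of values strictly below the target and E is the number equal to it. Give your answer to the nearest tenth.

Sorted: 808, 853, 951, 1055, 1397, 1657, 1779, 1823, 1874, 1887, 1928, 1937, 1971, 1986, 2036, 2256, 2526, 2811, 2879, 2910, 3068, 3262, 3271.
Count below 1874: L = 8; count equal: E = 1; n = 23.
Percentile rank = 100·(8 + 0.5·1)/23 = 100·8.5/23 = 36.96.

37.0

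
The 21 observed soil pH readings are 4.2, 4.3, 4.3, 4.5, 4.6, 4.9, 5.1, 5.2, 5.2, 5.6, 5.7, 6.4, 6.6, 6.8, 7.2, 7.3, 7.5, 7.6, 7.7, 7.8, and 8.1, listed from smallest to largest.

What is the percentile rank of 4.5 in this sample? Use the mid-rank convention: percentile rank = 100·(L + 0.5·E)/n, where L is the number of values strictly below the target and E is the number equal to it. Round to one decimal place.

16.7

Count below 4.5: L = 3; count equal: E = 1; n = 21.
Percentile rank = 100·(3 + 0.5·1)/21 = 100·3.5/21 = 16.67.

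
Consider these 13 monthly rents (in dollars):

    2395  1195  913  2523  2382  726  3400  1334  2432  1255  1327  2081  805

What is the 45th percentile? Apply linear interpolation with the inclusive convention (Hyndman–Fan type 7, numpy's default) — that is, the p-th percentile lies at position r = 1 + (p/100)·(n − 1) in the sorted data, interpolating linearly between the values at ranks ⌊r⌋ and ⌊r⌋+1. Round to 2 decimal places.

Sorted: 726, 805, 913, 1195, 1255, 1327, 1334, 2081, 2382, 2395, 2432, 2523, 3400.
n = 13.
r = 1 + (45/100)·(13 − 1) = 1 + 5.4 = 6.4.
Rank 6 is 1327 and rank 7 is 1334.
Interpolate: 1327 + 0.4·(1334 − 1327) = 1327 + 0.4·7 = 1329.8.

1329.80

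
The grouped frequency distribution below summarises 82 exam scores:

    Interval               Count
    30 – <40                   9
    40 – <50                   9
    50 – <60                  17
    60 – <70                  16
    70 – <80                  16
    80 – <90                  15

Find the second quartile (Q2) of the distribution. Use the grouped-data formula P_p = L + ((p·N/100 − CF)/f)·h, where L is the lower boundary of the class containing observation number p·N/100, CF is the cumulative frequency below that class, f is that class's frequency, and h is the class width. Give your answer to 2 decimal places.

N = 82; target position k = 50/100 · 82 = 41.
Cumulative frequencies: 9, 18, 35, 51, 67, 82.
Observation 41 falls in the class 60 – <70.
L = 60, CF = 35, f = 16, h = 10.
P50 = 60 + ((41 − 35)/16)·10 = 60 + 3.75 = 63.75.

63.75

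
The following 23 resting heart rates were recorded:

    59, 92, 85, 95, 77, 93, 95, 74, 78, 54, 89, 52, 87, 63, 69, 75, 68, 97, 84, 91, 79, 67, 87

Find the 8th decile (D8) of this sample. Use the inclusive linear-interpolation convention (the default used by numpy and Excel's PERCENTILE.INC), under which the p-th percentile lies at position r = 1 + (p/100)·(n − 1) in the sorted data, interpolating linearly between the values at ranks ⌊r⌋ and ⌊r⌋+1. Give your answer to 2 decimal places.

Sorted: 52, 54, 59, 63, 67, 68, 69, 74, 75, 77, 78, 79, 84, 85, 87, 87, 89, 91, 92, 93, 95, 95, 97.
n = 23.
r = 1 + (80/100)·(23 − 1) = 1 + 17.6 = 18.6.
Rank 18 is 91 and rank 19 is 92.
Interpolate: 91 + 0.6·(92 − 91) = 91 + 0.6·1 = 91.6.

91.60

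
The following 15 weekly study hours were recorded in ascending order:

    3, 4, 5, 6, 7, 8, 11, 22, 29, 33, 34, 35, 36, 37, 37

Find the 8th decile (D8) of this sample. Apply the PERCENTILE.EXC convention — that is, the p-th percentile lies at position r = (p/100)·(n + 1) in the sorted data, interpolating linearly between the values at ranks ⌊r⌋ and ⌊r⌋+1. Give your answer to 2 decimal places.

n = 15.
r = (80/100)·(15 + 1) = 12.8.
Rank 12 is 35 and rank 13 is 36.
Interpolate: 35 + 0.8·(36 − 35) = 35 + 0.8·1 = 35.8.

35.80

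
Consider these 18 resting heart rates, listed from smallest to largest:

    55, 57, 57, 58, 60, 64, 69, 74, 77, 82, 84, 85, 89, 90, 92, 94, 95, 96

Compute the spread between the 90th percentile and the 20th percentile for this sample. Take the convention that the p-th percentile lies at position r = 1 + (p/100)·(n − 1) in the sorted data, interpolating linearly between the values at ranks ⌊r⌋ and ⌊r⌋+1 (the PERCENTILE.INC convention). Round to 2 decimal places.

n = 18.
P20: r = 4.4; ranks 4–5 are 58, 60; interpolating gives 58.8.
P90: r = 16.3; ranks 16–17 are 94, 95; interpolating gives 94.3.
Difference: 94.3 − 58.8 = 35.5.

35.50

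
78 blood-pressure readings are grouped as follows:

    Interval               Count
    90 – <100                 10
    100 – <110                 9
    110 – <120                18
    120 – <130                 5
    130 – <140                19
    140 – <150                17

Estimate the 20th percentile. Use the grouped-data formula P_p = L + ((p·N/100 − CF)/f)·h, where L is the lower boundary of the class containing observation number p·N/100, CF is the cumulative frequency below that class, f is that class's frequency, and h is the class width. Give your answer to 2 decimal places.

106.22

N = 78; target position k = 20/100 · 78 = 15.6.
Cumulative frequencies: 10, 19, 37, 42, 61, 78.
Observation 15.6 falls in the class 100 – <110.
L = 100, CF = 10, f = 9, h = 10.
P20 = 100 + ((15.6 − 10)/9)·10 = 100 + 6.22222 = 106.222.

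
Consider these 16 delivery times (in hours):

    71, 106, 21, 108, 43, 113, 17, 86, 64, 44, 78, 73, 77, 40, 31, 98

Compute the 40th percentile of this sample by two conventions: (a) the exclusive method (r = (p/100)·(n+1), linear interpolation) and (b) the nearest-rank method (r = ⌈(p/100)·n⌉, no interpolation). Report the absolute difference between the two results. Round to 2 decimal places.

4.00

Sorted: 17, 21, 31, 40, 43, 44, 64, 71, 73, 77, 78, 86, 98, 106, 108, 113.
n = 16.
(a) r = 6.8; between ranks 6 (44) and 7 (64): 60.
(b) the nearest-rank method: rank 7 → 64.
|60 − 64| = 4.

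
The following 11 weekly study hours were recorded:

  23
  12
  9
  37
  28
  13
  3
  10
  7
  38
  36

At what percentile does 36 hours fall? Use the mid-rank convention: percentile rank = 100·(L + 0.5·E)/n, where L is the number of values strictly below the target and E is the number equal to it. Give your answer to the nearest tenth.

Sorted: 3, 7, 9, 10, 12, 13, 23, 28, 36, 37, 38.
Count below 36: L = 8; count equal: E = 1; n = 11.
Percentile rank = 100·(8 + 0.5·1)/11 = 100·8.5/11 = 77.27.

77.3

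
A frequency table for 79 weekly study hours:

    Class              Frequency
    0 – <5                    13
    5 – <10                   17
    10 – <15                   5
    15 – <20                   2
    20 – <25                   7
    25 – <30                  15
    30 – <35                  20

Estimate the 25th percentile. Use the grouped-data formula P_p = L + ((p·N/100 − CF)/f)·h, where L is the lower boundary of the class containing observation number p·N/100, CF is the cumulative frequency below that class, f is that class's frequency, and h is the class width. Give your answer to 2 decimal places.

N = 79; target position k = 25/100 · 79 = 19.75.
Cumulative frequencies: 13, 30, 35, 37, 44, 59, 79.
Observation 19.75 falls in the class 5 – <10.
L = 5, CF = 13, f = 17, h = 5.
P25 = 5 + ((19.75 − 13)/17)·5 = 5 + 1.98529 = 6.98529.

6.99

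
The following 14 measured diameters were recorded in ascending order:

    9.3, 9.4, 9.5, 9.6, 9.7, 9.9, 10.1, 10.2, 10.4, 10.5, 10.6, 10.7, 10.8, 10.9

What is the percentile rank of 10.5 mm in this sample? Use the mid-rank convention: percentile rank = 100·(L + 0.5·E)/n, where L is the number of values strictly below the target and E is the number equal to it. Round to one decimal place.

Count below 10.5: L = 9; count equal: E = 1; n = 14.
Percentile rank = 100·(9 + 0.5·1)/14 = 100·9.5/14 = 67.86.

67.9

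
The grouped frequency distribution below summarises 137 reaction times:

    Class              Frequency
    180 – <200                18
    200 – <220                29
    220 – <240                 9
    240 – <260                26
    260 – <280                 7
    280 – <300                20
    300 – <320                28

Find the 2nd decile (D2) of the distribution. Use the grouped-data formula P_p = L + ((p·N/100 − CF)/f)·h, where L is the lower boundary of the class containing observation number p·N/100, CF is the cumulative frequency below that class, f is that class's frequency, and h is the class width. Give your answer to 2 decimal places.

N = 137; target position k = 20/100 · 137 = 27.4.
Cumulative frequencies: 18, 47, 56, 82, 89, 109, 137.
Observation 27.4 falls in the class 200 – <220.
L = 200, CF = 18, f = 29, h = 20.
P20 = 200 + ((27.4 − 18)/29)·20 = 200 + 6.48276 = 206.483.

206.48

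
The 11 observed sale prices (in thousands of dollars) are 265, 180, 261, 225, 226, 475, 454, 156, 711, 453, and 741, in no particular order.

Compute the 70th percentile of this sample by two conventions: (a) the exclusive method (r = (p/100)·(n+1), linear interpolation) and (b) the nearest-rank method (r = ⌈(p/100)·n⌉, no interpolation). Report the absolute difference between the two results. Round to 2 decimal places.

8.40

Sorted: 156, 180, 225, 226, 261, 265, 453, 454, 475, 711, 741.
n = 11.
(a) r = 8.4; between ranks 8 (454) and 9 (475): 462.4.
(b) the nearest-rank method: rank 8 → 454.
|462.4 − 454| = 8.4.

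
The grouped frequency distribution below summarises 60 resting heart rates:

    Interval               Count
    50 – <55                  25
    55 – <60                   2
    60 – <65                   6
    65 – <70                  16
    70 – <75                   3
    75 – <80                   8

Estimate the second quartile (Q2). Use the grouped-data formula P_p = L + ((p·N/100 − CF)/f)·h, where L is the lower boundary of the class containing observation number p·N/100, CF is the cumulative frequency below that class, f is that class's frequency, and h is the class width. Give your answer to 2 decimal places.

N = 60; target position k = 50/100 · 60 = 30.
Cumulative frequencies: 25, 27, 33, 49, 52, 60.
Observation 30 falls in the class 60 – <65.
L = 60, CF = 27, f = 6, h = 5.
P50 = 60 + ((30 − 27)/6)·5 = 60 + 2.5 = 62.5.

62.50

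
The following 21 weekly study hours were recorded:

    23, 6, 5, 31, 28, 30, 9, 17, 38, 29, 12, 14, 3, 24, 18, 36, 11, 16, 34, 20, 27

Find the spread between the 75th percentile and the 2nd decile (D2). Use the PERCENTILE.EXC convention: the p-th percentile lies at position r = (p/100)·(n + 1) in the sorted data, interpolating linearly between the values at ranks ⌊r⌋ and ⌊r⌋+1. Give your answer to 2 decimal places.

Sorted: 3, 5, 6, 9, 11, 12, 14, 16, 17, 18, 20, 23, 24, 27, 28, 29, 30, 31, 34, 36, 38.
n = 21.
P20: r = 4.4; ranks 4–5 are 9, 11; interpolating gives 9.8.
P75: r = 16.5; ranks 16–17 are 29, 30; interpolating gives 29.5.
Difference: 29.5 − 9.8 = 19.7.

19.70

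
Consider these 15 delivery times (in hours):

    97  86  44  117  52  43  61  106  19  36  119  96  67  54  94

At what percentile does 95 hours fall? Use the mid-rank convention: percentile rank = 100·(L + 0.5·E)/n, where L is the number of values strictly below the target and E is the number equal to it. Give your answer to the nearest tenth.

66.7

Sorted: 19, 36, 43, 44, 52, 54, 61, 67, 86, 94, 96, 97, 106, 117, 119.
Count below 95: L = 10; count equal: E = 0; n = 15.
Percentile rank = 100·(10 + 0.5·0)/15 = 100·10/15 = 66.67.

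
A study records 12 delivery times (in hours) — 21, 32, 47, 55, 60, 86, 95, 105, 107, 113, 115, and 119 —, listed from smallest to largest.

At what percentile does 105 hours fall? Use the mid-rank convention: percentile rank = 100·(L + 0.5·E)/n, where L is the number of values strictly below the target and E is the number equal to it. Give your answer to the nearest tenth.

62.5

Count below 105: L = 7; count equal: E = 1; n = 12.
Percentile rank = 100·(7 + 0.5·1)/12 = 100·7.5/12 = 62.5.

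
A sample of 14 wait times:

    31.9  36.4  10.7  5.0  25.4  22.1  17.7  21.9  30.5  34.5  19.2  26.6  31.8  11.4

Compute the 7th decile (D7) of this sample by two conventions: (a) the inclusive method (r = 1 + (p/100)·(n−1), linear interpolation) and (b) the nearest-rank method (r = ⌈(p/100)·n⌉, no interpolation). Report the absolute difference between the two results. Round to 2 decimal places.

Sorted: 5.0, 10.7, 11.4, 17.7, 19.2, 21.9, 22.1, 25.4, 26.6, 30.5, 31.8, 31.9, 34.5, 36.4.
n = 14.
(a) r = 10.1; between ranks 10 (30.5) and 11 (31.8): 30.63.
(b) the nearest-rank method: rank 10 → 30.5.
|30.63 − 30.5| = 0.13.

0.13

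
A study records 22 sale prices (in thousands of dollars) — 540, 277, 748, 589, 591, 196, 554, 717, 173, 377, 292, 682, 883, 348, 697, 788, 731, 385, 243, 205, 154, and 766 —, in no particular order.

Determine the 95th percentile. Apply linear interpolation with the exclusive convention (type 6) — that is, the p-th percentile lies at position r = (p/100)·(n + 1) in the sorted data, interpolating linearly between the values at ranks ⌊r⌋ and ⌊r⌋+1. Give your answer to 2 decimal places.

Sorted: 154, 173, 196, 205, 243, 277, 292, 348, 377, 385, 540, 554, 589, 591, 682, 697, 717, 731, 748, 766, 788, 883.
n = 22.
r = (95/100)·(22 + 1) = 21.85.
Rank 21 is 788 and rank 22 is 883.
Interpolate: 788 + 0.85·(883 − 788) = 788 + 0.85·95 = 868.75.

868.75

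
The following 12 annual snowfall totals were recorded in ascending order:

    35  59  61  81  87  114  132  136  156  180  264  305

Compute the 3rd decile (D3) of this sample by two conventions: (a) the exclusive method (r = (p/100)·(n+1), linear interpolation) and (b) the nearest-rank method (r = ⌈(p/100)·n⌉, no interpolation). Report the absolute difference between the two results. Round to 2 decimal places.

n = 12.
(a) r = 3.9; between ranks 3 (61) and 4 (81): 79.
(b) the nearest-rank method: rank 4 → 81.
|79 − 81| = 2.

2.00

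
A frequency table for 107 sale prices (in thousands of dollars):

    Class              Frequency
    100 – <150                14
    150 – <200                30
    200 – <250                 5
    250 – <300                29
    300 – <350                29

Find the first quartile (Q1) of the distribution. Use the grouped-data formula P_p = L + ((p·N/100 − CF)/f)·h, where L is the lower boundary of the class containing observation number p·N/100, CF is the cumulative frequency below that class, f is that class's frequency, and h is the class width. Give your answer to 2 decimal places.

N = 107; target position k = 25/100 · 107 = 26.75.
Cumulative frequencies: 14, 44, 49, 78, 107.
Observation 26.75 falls in the class 150 – <200.
L = 150, CF = 14, f = 30, h = 50.
P25 = 150 + ((26.75 − 14)/30)·50 = 150 + 21.25 = 171.25.

171.25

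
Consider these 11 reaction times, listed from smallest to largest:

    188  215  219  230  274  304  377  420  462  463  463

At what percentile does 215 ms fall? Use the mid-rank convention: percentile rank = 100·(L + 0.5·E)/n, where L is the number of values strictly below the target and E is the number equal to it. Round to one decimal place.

Count below 215: L = 1; count equal: E = 1; n = 11.
Percentile rank = 100·(1 + 0.5·1)/11 = 100·1.5/11 = 13.64.

13.6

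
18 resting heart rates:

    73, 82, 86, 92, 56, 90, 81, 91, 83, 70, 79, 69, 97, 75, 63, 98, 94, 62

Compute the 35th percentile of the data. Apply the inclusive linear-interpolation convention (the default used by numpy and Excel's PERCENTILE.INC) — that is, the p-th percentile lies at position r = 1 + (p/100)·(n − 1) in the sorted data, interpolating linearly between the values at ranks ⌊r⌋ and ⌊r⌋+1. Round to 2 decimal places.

74.90

Sorted: 56, 62, 63, 69, 70, 73, 75, 79, 81, 82, 83, 86, 90, 91, 92, 94, 97, 98.
n = 18.
r = 1 + (35/100)·(18 − 1) = 1 + 5.95 = 6.95.
Rank 6 is 73 and rank 7 is 75.
Interpolate: 73 + 0.95·(75 − 73) = 73 + 0.95·2 = 74.9.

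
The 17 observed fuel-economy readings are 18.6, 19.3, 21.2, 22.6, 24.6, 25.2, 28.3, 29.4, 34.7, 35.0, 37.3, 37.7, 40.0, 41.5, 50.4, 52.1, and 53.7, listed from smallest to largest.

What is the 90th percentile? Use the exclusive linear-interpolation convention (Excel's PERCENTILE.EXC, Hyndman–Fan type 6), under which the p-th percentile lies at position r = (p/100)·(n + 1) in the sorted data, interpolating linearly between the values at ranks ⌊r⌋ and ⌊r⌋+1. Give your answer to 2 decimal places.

52.42

n = 17.
r = (90/100)·(17 + 1) = 16.2.
Rank 16 is 52.1 and rank 17 is 53.7.
Interpolate: 52.1 + 0.2·(53.7 − 52.1) = 52.1 + 0.2·1.6 = 52.42.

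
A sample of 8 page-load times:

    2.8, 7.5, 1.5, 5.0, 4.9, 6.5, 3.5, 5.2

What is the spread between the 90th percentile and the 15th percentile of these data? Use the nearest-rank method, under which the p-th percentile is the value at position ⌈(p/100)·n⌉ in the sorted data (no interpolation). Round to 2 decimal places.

Sorted: 1.5, 2.8, 3.5, 4.9, 5.0, 5.2, 6.5, 7.5.
n = 8.
P15: rank ⌈15/100·8⌉ = 2 → 2.8.
P90: rank ⌈90/100·8⌉ = 8 → 7.5.
Difference: 7.5 − 2.8 = 4.7.

4.70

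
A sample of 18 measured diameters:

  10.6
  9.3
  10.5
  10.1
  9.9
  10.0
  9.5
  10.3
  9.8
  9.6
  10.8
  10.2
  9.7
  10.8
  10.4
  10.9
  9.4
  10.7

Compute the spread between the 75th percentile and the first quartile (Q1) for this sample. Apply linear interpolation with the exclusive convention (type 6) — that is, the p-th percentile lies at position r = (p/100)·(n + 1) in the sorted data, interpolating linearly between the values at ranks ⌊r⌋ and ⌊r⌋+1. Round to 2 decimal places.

Sorted: 9.3, 9.4, 9.5, 9.6, 9.7, 9.8, 9.9, 10.0, 10.1, 10.2, 10.3, 10.4, 10.5, 10.6, 10.7, 10.8, 10.8, 10.9.
n = 18.
P25: r = 4.75; ranks 4–5 are 9.6, 9.7; interpolating gives 9.675.
P75: r = 14.25; ranks 14–15 are 10.6, 10.7; interpolating gives 10.625.
Difference: 10.625 − 9.675 = 0.95.

0.95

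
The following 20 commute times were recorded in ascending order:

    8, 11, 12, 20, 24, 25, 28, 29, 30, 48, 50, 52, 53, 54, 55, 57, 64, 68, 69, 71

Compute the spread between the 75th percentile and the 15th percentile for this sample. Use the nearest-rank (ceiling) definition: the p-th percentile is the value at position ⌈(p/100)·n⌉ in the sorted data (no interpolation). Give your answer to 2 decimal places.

n = 20.
P15: rank ⌈15/100·20⌉ = 3 → 12.
P75: rank ⌈75/100·20⌉ = 15 → 55.
Difference: 55 − 12 = 43.

43.00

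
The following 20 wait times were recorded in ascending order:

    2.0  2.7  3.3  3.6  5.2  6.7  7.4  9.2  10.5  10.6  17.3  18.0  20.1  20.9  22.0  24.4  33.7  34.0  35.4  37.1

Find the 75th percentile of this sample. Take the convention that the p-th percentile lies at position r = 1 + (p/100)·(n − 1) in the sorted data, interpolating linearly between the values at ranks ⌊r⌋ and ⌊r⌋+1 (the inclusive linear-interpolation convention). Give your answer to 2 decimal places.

n = 20.
r = 1 + (75/100)·(20 − 1) = 1 + 14.25 = 15.25.
Rank 15 is 22.0 and rank 16 is 24.4.
Interpolate: 22.0 + 0.25·(24.4 − 22.0) = 22.0 + 0.25·2.4 = 22.6.

22.60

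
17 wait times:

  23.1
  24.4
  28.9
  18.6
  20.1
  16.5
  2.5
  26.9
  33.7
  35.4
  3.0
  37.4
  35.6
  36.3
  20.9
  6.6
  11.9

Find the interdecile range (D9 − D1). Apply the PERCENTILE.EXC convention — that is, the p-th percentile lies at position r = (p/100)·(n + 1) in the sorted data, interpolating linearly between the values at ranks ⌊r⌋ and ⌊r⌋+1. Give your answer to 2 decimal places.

33.62

Sorted: 2.5, 3.0, 6.6, 11.9, 16.5, 18.6, 20.1, 20.9, 23.1, 24.4, 26.9, 28.9, 33.7, 35.4, 35.6, 36.3, 37.4.
n = 17.
P10: r = 1.8; ranks 1–2 are 2.5, 3.0; interpolating gives 2.9.
P90: r = 16.2; ranks 16–17 are 36.3, 37.4; interpolating gives 36.52.
Difference: 36.52 − 2.9 = 33.62.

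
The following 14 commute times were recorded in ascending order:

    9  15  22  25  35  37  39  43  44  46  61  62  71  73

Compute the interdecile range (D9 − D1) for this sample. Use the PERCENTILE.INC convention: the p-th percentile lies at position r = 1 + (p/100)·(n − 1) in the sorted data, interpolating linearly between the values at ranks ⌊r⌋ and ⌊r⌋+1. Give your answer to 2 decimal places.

n = 14.
P10: r = 2.3; ranks 2–3 are 15, 22; interpolating gives 17.1.
P90: r = 12.7; ranks 12–13 are 62, 71; interpolating gives 68.3.
Difference: 68.3 − 17.1 = 51.2.

51.20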